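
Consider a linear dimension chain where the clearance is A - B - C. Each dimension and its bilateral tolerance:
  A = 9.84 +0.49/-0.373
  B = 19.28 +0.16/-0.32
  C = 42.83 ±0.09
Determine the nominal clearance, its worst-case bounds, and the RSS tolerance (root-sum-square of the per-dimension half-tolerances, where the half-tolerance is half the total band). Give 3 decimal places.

Stack each dimension's contribution:
  +A: nom +9.840 → Σnom=9.840; wc +0.490/-0.373 → slack +0.490/-0.373; half-tol=0.431, Σhalf²=0.186192
  -B: nom -19.280 → Σnom=-9.440; wc +0.320/-0.160 → slack +0.810/-0.533; half-tol=0.240, Σhalf²=0.243792
  -C: nom -42.830 → Σnom=-52.270; wc +0.090/-0.090 → slack +0.900/-0.623; half-tol=0.090, Σhalf²=0.251892
Nominal = -52.270. Worst-case = [-52.270 - 0.623, -52.270 + 0.900] = [-52.893, -51.370]. RSS = √0.251892 = 0.502.

nominal=-52.270 wc=[-52.893,-51.370] rss=0.502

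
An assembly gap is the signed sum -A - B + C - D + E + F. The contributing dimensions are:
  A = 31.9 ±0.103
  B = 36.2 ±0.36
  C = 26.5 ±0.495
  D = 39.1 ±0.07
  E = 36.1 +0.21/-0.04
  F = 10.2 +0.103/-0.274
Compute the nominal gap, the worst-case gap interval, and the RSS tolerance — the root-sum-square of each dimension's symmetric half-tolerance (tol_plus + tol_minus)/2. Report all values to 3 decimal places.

nominal=-34.400 wc=[-35.742,-33.059] rss=0.664

Stack each dimension's contribution:
  -A: nom -31.900 → Σnom=-31.900; wc +0.103/-0.103 → slack +0.103/-0.103; half-tol=0.103, Σhalf²=0.010609
  -B: nom -36.200 → Σnom=-68.100; wc +0.360/-0.360 → slack +0.463/-0.463; half-tol=0.360, Σhalf²=0.140209
  +C: nom +26.500 → Σnom=-41.600; wc +0.495/-0.495 → slack +0.958/-0.958; half-tol=0.495, Σhalf²=0.385234
  -D: nom -39.100 → Σnom=-80.700; wc +0.070/-0.070 → slack +1.028/-1.028; half-tol=0.070, Σhalf²=0.390134
  +E: nom +36.100 → Σnom=-44.600; wc +0.210/-0.040 → slack +1.238/-1.068; half-tol=0.125, Σhalf²=0.405759
  +F: nom +10.200 → Σnom=-34.400; wc +0.103/-0.274 → slack +1.341/-1.342; half-tol=0.189, Σhalf²=0.441291
Nominal = -34.400. Worst-case = [-34.400 - 1.342, -34.400 + 1.341] = [-35.742, -33.059]. RSS = √0.441291 = 0.664.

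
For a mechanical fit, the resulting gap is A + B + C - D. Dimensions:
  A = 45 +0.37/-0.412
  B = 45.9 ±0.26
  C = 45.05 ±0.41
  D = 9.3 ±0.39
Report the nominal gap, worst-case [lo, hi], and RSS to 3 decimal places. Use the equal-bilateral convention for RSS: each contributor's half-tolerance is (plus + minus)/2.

nominal=126.650 wc=[125.178,128.080] rss=0.735

Stack each dimension's contribution:
  +A: nom +45.000 → Σnom=45.000; wc +0.370/-0.412 → slack +0.370/-0.412; half-tol=0.391, Σhalf²=0.152881
  +B: nom +45.900 → Σnom=90.900; wc +0.260/-0.260 → slack +0.630/-0.672; half-tol=0.260, Σhalf²=0.220481
  +C: nom +45.050 → Σnom=135.950; wc +0.410/-0.410 → slack +1.040/-1.082; half-tol=0.410, Σhalf²=0.388581
  -D: nom -9.300 → Σnom=126.650; wc +0.390/-0.390 → slack +1.430/-1.472; half-tol=0.390, Σhalf²=0.540681
Nominal = 126.650. Worst-case = [126.650 - 1.472, 126.650 + 1.430] = [125.178, 128.080]. RSS = √0.540681 = 0.735.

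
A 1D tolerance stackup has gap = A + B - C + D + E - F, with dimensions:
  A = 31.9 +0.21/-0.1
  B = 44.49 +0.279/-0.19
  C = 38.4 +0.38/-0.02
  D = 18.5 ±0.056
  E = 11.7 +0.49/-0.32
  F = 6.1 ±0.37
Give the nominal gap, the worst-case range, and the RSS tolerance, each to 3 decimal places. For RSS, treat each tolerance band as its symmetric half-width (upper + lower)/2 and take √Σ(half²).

Stack each dimension's contribution:
  +A: nom +31.900 → Σnom=31.900; wc +0.210/-0.100 → slack +0.210/-0.100; half-tol=0.155, Σhalf²=0.024025
  +B: nom +44.490 → Σnom=76.390; wc +0.279/-0.190 → slack +0.489/-0.290; half-tol=0.235, Σhalf²=0.079015
  -C: nom -38.400 → Σnom=37.990; wc +0.020/-0.380 → slack +0.509/-0.670; half-tol=0.200, Σhalf²=0.119015
  +D: nom +18.500 → Σnom=56.490; wc +0.056/-0.056 → slack +0.565/-0.726; half-tol=0.056, Σhalf²=0.122151
  +E: nom +11.700 → Σnom=68.190; wc +0.490/-0.320 → slack +1.055/-1.046; half-tol=0.405, Σhalf²=0.286176
  -F: nom -6.100 → Σnom=62.090; wc +0.370/-0.370 → slack +1.425/-1.416; half-tol=0.370, Σhalf²=0.423076
Nominal = 62.090. Worst-case = [62.090 - 1.416, 62.090 + 1.425] = [60.674, 63.515]. RSS = √0.423076 = 0.650.

nominal=62.090 wc=[60.674,63.515] rss=0.650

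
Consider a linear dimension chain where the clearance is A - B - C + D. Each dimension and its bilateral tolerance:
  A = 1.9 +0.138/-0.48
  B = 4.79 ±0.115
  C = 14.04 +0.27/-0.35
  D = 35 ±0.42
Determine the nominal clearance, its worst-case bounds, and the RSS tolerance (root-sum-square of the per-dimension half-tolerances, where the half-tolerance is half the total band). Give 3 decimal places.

nominal=18.070 wc=[16.785,19.093] rss=0.617

Stack each dimension's contribution:
  +A: nom +1.900 → Σnom=1.900; wc +0.138/-0.480 → slack +0.138/-0.480; half-tol=0.309, Σhalf²=0.095481
  -B: nom -4.790 → Σnom=-2.890; wc +0.115/-0.115 → slack +0.253/-0.595; half-tol=0.115, Σhalf²=0.108706
  -C: nom -14.040 → Σnom=-16.930; wc +0.350/-0.270 → slack +0.603/-0.865; half-tol=0.310, Σhalf²=0.204806
  +D: nom +35.000 → Σnom=18.070; wc +0.420/-0.420 → slack +1.023/-1.285; half-tol=0.420, Σhalf²=0.381206
Nominal = 18.070. Worst-case = [18.070 - 1.285, 18.070 + 1.023] = [16.785, 19.093]. RSS = √0.381206 = 0.617.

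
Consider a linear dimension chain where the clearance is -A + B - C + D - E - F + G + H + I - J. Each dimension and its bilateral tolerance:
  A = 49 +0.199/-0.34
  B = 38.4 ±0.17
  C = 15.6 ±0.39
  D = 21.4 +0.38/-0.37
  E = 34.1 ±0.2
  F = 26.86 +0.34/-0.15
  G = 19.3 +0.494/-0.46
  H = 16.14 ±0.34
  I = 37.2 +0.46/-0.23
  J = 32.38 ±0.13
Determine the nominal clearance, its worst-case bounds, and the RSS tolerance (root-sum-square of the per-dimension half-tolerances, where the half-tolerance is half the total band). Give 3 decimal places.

Stack each dimension's contribution:
  -A: nom -49.000 → Σnom=-49.000; wc +0.340/-0.199 → slack +0.340/-0.199; half-tol=0.270, Σhalf²=0.072630
  +B: nom +38.400 → Σnom=-10.600; wc +0.170/-0.170 → slack +0.510/-0.369; half-tol=0.170, Σhalf²=0.101530
  -C: nom -15.600 → Σnom=-26.200; wc +0.390/-0.390 → slack +0.900/-0.759; half-tol=0.390, Σhalf²=0.253630
  +D: nom +21.400 → Σnom=-4.800; wc +0.380/-0.370 → slack +1.280/-1.129; half-tol=0.375, Σhalf²=0.394255
  -E: nom -34.100 → Σnom=-38.900; wc +0.200/-0.200 → slack +1.480/-1.329; half-tol=0.200, Σhalf²=0.434255
  -F: nom -26.860 → Σnom=-65.760; wc +0.150/-0.340 → slack +1.630/-1.669; half-tol=0.245, Σhalf²=0.494280
  +G: nom +19.300 → Σnom=-46.460; wc +0.494/-0.460 → slack +2.124/-2.129; half-tol=0.477, Σhalf²=0.721809
  +H: nom +16.140 → Σnom=-30.320; wc +0.340/-0.340 → slack +2.464/-2.469; half-tol=0.340, Σhalf²=0.837409
  +I: nom +37.200 → Σnom=6.880; wc +0.460/-0.230 → slack +2.924/-2.699; half-tol=0.345, Σhalf²=0.956434
  -J: nom -32.380 → Σnom=-25.500; wc +0.130/-0.130 → slack +3.054/-2.829; half-tol=0.130, Σhalf²=0.973334
Nominal = -25.500. Worst-case = [-25.500 - 2.829, -25.500 + 3.054] = [-28.329, -22.446]. RSS = √0.973334 = 0.987.

nominal=-25.500 wc=[-28.329,-22.446] rss=0.987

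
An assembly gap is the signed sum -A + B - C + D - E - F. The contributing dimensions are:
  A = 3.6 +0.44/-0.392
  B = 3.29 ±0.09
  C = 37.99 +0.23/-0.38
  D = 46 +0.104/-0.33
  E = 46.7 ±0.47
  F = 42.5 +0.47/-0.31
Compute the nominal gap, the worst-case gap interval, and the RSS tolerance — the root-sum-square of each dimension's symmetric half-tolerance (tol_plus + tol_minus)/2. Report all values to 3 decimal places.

nominal=-81.500 wc=[-83.530,-79.754] rss=0.833

Stack each dimension's contribution:
  -A: nom -3.600 → Σnom=-3.600; wc +0.392/-0.440 → slack +0.392/-0.440; half-tol=0.416, Σhalf²=0.173056
  +B: nom +3.290 → Σnom=-0.310; wc +0.090/-0.090 → slack +0.482/-0.530; half-tol=0.090, Σhalf²=0.181156
  -C: nom -37.990 → Σnom=-38.300; wc +0.380/-0.230 → slack +0.862/-0.760; half-tol=0.305, Σhalf²=0.274181
  +D: nom +46.000 → Σnom=7.700; wc +0.104/-0.330 → slack +0.966/-1.090; half-tol=0.217, Σhalf²=0.321270
  -E: nom -46.700 → Σnom=-39.000; wc +0.470/-0.470 → slack +1.436/-1.560; half-tol=0.470, Σhalf²=0.542170
  -F: nom -42.500 → Σnom=-81.500; wc +0.310/-0.470 → slack +1.746/-2.030; half-tol=0.390, Σhalf²=0.694270
Nominal = -81.500. Worst-case = [-81.500 - 2.030, -81.500 + 1.746] = [-83.530, -79.754]. RSS = √0.694270 = 0.833.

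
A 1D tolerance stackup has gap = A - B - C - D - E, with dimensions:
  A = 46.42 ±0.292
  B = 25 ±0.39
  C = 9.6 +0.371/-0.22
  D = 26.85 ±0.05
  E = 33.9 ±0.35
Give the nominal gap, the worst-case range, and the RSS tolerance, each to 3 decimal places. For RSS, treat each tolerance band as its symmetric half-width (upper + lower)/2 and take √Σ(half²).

nominal=-48.930 wc=[-50.383,-47.628] rss=0.671

Stack each dimension's contribution:
  +A: nom +46.420 → Σnom=46.420; wc +0.292/-0.292 → slack +0.292/-0.292; half-tol=0.292, Σhalf²=0.085264
  -B: nom -25.000 → Σnom=21.420; wc +0.390/-0.390 → slack +0.682/-0.682; half-tol=0.390, Σhalf²=0.237364
  -C: nom -9.600 → Σnom=11.820; wc +0.220/-0.371 → slack +0.902/-1.053; half-tol=0.295, Σhalf²=0.324684
  -D: nom -26.850 → Σnom=-15.030; wc +0.050/-0.050 → slack +0.952/-1.103; half-tol=0.050, Σhalf²=0.327184
  -E: nom -33.900 → Σnom=-48.930; wc +0.350/-0.350 → slack +1.302/-1.453; half-tol=0.350, Σhalf²=0.449684
Nominal = -48.930. Worst-case = [-48.930 - 1.453, -48.930 + 1.302] = [-50.383, -47.628]. RSS = √0.449684 = 0.671.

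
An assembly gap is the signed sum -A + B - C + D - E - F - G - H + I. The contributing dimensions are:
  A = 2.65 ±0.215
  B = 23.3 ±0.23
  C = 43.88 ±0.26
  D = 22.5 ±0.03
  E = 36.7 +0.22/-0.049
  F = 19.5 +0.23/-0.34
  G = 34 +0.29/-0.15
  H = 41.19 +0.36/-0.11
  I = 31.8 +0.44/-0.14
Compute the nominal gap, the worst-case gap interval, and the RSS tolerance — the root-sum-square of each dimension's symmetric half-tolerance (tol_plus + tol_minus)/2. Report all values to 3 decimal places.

nominal=-100.320 wc=[-102.295,-98.496] rss=0.674

Stack each dimension's contribution:
  -A: nom -2.650 → Σnom=-2.650; wc +0.215/-0.215 → slack +0.215/-0.215; half-tol=0.215, Σhalf²=0.046225
  +B: nom +23.300 → Σnom=20.650; wc +0.230/-0.230 → slack +0.445/-0.445; half-tol=0.230, Σhalf²=0.099125
  -C: nom -43.880 → Σnom=-23.230; wc +0.260/-0.260 → slack +0.705/-0.705; half-tol=0.260, Σhalf²=0.166725
  +D: nom +22.500 → Σnom=-0.730; wc +0.030/-0.030 → slack +0.735/-0.735; half-tol=0.030, Σhalf²=0.167625
  -E: nom -36.700 → Σnom=-37.430; wc +0.049/-0.220 → slack +0.784/-0.955; half-tol=0.135, Σhalf²=0.185715
  -F: nom -19.500 → Σnom=-56.930; wc +0.340/-0.230 → slack +1.124/-1.185; half-tol=0.285, Σhalf²=0.266940
  -G: nom -34.000 → Σnom=-90.930; wc +0.150/-0.290 → slack +1.274/-1.475; half-tol=0.220, Σhalf²=0.315340
  -H: nom -41.190 → Σnom=-132.120; wc +0.110/-0.360 → slack +1.384/-1.835; half-tol=0.235, Σhalf²=0.370565
  +I: nom +31.800 → Σnom=-100.320; wc +0.440/-0.140 → slack +1.824/-1.975; half-tol=0.290, Σhalf²=0.454665
Nominal = -100.320. Worst-case = [-100.320 - 1.975, -100.320 + 1.824] = [-102.295, -98.496]. RSS = √0.454665 = 0.674.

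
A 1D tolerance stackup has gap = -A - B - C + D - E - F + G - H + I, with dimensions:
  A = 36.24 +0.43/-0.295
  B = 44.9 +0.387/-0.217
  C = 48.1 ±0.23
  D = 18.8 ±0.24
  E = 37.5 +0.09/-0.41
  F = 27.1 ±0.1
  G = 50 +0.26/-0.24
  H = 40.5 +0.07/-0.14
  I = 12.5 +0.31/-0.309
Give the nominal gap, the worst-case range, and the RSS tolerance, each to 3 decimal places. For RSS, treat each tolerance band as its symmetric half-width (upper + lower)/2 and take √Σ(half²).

nominal=-153.040 wc=[-155.136,-150.838] rss=0.758

Stack each dimension's contribution:
  -A: nom -36.240 → Σnom=-36.240; wc +0.295/-0.430 → slack +0.295/-0.430; half-tol=0.362, Σhalf²=0.131406
  -B: nom -44.900 → Σnom=-81.140; wc +0.217/-0.387 → slack +0.512/-0.817; half-tol=0.302, Σhalf²=0.222610
  -C: nom -48.100 → Σnom=-129.240; wc +0.230/-0.230 → slack +0.742/-1.047; half-tol=0.230, Σhalf²=0.275510
  +D: nom +18.800 → Σnom=-110.440; wc +0.240/-0.240 → slack +0.982/-1.287; half-tol=0.240, Σhalf²=0.333110
  -E: nom -37.500 → Σnom=-147.940; wc +0.410/-0.090 → slack +1.392/-1.377; half-tol=0.250, Σhalf²=0.395610
  -F: nom -27.100 → Σnom=-175.040; wc +0.100/-0.100 → slack +1.492/-1.477; half-tol=0.100, Σhalf²=0.405610
  +G: nom +50.000 → Σnom=-125.040; wc +0.260/-0.240 → slack +1.752/-1.717; half-tol=0.250, Σhalf²=0.468110
  -H: nom -40.500 → Σnom=-165.540; wc +0.140/-0.070 → slack +1.892/-1.787; half-tol=0.105, Σhalf²=0.479135
  +I: nom +12.500 → Σnom=-153.040; wc +0.310/-0.309 → slack +2.202/-2.096; half-tol=0.309, Σhalf²=0.574925
Nominal = -153.040. Worst-case = [-153.040 - 2.096, -153.040 + 2.202] = [-155.136, -150.838]. RSS = √0.574925 = 0.758.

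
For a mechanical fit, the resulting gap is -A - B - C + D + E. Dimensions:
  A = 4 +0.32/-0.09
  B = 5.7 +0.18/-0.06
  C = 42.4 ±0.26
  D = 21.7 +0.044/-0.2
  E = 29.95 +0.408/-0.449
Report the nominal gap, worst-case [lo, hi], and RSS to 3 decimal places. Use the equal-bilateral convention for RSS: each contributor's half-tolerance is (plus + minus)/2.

nominal=-0.450 wc=[-1.859,0.412] rss=0.568

Stack each dimension's contribution:
  -A: nom -4.000 → Σnom=-4.000; wc +0.090/-0.320 → slack +0.090/-0.320; half-tol=0.205, Σhalf²=0.042025
  -B: nom -5.700 → Σnom=-9.700; wc +0.060/-0.180 → slack +0.150/-0.500; half-tol=0.120, Σhalf²=0.056425
  -C: nom -42.400 → Σnom=-52.100; wc +0.260/-0.260 → slack +0.410/-0.760; half-tol=0.260, Σhalf²=0.124025
  +D: nom +21.700 → Σnom=-30.400; wc +0.044/-0.200 → slack +0.454/-0.960; half-tol=0.122, Σhalf²=0.138909
  +E: nom +29.950 → Σnom=-0.450; wc +0.408/-0.449 → slack +0.862/-1.409; half-tol=0.428, Σhalf²=0.322521
Nominal = -0.450. Worst-case = [-0.450 - 1.409, -0.450 + 0.862] = [-1.859, 0.412]. RSS = √0.322521 = 0.568.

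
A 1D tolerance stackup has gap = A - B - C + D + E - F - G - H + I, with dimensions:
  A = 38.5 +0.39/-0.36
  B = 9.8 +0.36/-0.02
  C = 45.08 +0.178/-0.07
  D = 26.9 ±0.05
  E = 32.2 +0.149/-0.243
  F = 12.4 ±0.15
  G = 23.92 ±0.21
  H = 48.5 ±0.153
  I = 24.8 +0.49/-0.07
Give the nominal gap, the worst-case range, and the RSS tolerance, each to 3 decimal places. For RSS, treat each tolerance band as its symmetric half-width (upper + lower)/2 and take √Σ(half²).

nominal=-17.300 wc=[-19.074,-15.618] rss=0.634

Stack each dimension's contribution:
  +A: nom +38.500 → Σnom=38.500; wc +0.390/-0.360 → slack +0.390/-0.360; half-tol=0.375, Σhalf²=0.140625
  -B: nom -9.800 → Σnom=28.700; wc +0.020/-0.360 → slack +0.410/-0.720; half-tol=0.190, Σhalf²=0.176725
  -C: nom -45.080 → Σnom=-16.380; wc +0.070/-0.178 → slack +0.480/-0.898; half-tol=0.124, Σhalf²=0.192101
  +D: nom +26.900 → Σnom=10.520; wc +0.050/-0.050 → slack +0.530/-0.948; half-tol=0.050, Σhalf²=0.194601
  +E: nom +32.200 → Σnom=42.720; wc +0.149/-0.243 → slack +0.679/-1.191; half-tol=0.196, Σhalf²=0.233017
  -F: nom -12.400 → Σnom=30.320; wc +0.150/-0.150 → slack +0.829/-1.341; half-tol=0.150, Σhalf²=0.255517
  -G: nom -23.920 → Σnom=6.400; wc +0.210/-0.210 → slack +1.039/-1.551; half-tol=0.210, Σhalf²=0.299617
  -H: nom -48.500 → Σnom=-42.100; wc +0.153/-0.153 → slack +1.192/-1.704; half-tol=0.153, Σhalf²=0.323026
  +I: nom +24.800 → Σnom=-17.300; wc +0.490/-0.070 → slack +1.682/-1.774; half-tol=0.280, Σhalf²=0.401426
Nominal = -17.300. Worst-case = [-17.300 - 1.774, -17.300 + 1.682] = [-19.074, -15.618]. RSS = √0.401426 = 0.634.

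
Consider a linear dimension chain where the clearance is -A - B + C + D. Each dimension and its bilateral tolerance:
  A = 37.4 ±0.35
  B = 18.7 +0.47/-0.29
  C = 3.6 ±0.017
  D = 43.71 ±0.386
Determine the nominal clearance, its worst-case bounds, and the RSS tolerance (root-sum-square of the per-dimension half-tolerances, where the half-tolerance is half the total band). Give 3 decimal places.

Stack each dimension's contribution:
  -A: nom -37.400 → Σnom=-37.400; wc +0.350/-0.350 → slack +0.350/-0.350; half-tol=0.350, Σhalf²=0.122500
  -B: nom -18.700 → Σnom=-56.100; wc +0.290/-0.470 → slack +0.640/-0.820; half-tol=0.380, Σhalf²=0.266900
  +C: nom +3.600 → Σnom=-52.500; wc +0.017/-0.017 → slack +0.657/-0.837; half-tol=0.017, Σhalf²=0.267189
  +D: nom +43.710 → Σnom=-8.790; wc +0.386/-0.386 → slack +1.043/-1.223; half-tol=0.386, Σhalf²=0.416185
Nominal = -8.790. Worst-case = [-8.790 - 1.223, -8.790 + 1.043] = [-10.013, -7.747]. RSS = √0.416185 = 0.645.

nominal=-8.790 wc=[-10.013,-7.747] rss=0.645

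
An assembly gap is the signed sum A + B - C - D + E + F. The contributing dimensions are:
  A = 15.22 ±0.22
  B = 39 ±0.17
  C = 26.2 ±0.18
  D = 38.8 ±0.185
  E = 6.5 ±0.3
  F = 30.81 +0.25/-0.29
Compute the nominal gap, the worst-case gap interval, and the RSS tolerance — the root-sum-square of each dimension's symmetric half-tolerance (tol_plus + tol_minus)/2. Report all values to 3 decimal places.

Stack each dimension's contribution:
  +A: nom +15.220 → Σnom=15.220; wc +0.220/-0.220 → slack +0.220/-0.220; half-tol=0.220, Σhalf²=0.048400
  +B: nom +39.000 → Σnom=54.220; wc +0.170/-0.170 → slack +0.390/-0.390; half-tol=0.170, Σhalf²=0.077300
  -C: nom -26.200 → Σnom=28.020; wc +0.180/-0.180 → slack +0.570/-0.570; half-tol=0.180, Σhalf²=0.109700
  -D: nom -38.800 → Σnom=-10.780; wc +0.185/-0.185 → slack +0.755/-0.755; half-tol=0.185, Σhalf²=0.143925
  +E: nom +6.500 → Σnom=-4.280; wc +0.300/-0.300 → slack +1.055/-1.055; half-tol=0.300, Σhalf²=0.233925
  +F: nom +30.810 → Σnom=26.530; wc +0.250/-0.290 → slack +1.305/-1.345; half-tol=0.270, Σhalf²=0.306825
Nominal = 26.530. Worst-case = [26.530 - 1.345, 26.530 + 1.305] = [25.185, 27.835]. RSS = √0.306825 = 0.554.

nominal=26.530 wc=[25.185,27.835] rss=0.554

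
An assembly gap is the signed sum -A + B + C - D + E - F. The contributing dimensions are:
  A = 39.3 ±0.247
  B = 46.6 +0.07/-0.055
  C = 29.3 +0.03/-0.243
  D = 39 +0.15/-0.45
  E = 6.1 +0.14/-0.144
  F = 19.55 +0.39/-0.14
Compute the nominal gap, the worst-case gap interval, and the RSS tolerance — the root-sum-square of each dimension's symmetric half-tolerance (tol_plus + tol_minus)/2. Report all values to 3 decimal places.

nominal=-15.850 wc=[-17.079,-14.773] rss=0.514

Stack each dimension's contribution:
  -A: nom -39.300 → Σnom=-39.300; wc +0.247/-0.247 → slack +0.247/-0.247; half-tol=0.247, Σhalf²=0.061009
  +B: nom +46.600 → Σnom=7.300; wc +0.070/-0.055 → slack +0.317/-0.302; half-tol=0.062, Σhalf²=0.064915
  +C: nom +29.300 → Σnom=36.600; wc +0.030/-0.243 → slack +0.347/-0.545; half-tol=0.137, Σhalf²=0.083548
  -D: nom -39.000 → Σnom=-2.400; wc +0.450/-0.150 → slack +0.797/-0.695; half-tol=0.300, Σhalf²=0.173548
  +E: nom +6.100 → Σnom=3.700; wc +0.140/-0.144 → slack +0.937/-0.839; half-tol=0.142, Σhalf²=0.193712
  -F: nom -19.550 → Σnom=-15.850; wc +0.140/-0.390 → slack +1.077/-1.229; half-tol=0.265, Σhalf²=0.263937
Nominal = -15.850. Worst-case = [-15.850 - 1.229, -15.850 + 1.077] = [-17.079, -14.773]. RSS = √0.263937 = 0.514.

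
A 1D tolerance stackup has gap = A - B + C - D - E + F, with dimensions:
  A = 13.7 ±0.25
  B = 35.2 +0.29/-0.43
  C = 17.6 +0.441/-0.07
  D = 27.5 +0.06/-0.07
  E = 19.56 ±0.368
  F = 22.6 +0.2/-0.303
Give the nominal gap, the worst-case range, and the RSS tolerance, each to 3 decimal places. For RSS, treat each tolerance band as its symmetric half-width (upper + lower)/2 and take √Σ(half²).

Stack each dimension's contribution:
  +A: nom +13.700 → Σnom=13.700; wc +0.250/-0.250 → slack +0.250/-0.250; half-tol=0.250, Σhalf²=0.062500
  -B: nom -35.200 → Σnom=-21.500; wc +0.430/-0.290 → slack +0.680/-0.540; half-tol=0.360, Σhalf²=0.192100
  +C: nom +17.600 → Σnom=-3.900; wc +0.441/-0.070 → slack +1.121/-0.610; half-tol=0.256, Σhalf²=0.257380
  -D: nom -27.500 → Σnom=-31.400; wc +0.070/-0.060 → slack +1.191/-0.670; half-tol=0.065, Σhalf²=0.261605
  -E: nom -19.560 → Σnom=-50.960; wc +0.368/-0.368 → slack +1.559/-1.038; half-tol=0.368, Σhalf²=0.397029
  +F: nom +22.600 → Σnom=-28.360; wc +0.200/-0.303 → slack +1.759/-1.341; half-tol=0.252, Σhalf²=0.460281
Nominal = -28.360. Worst-case = [-28.360 - 1.341, -28.360 + 1.759] = [-29.701, -26.601]. RSS = √0.460281 = 0.678.

nominal=-28.360 wc=[-29.701,-26.601] rss=0.678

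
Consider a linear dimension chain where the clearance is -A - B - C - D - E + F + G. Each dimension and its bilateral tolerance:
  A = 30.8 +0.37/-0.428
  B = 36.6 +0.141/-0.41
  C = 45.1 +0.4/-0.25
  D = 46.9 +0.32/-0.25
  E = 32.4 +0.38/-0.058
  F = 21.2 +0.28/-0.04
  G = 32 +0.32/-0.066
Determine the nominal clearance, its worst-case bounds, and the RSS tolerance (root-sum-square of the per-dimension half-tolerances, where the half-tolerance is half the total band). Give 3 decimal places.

Stack each dimension's contribution:
  -A: nom -30.800 → Σnom=-30.800; wc +0.428/-0.370 → slack +0.428/-0.370; half-tol=0.399, Σhalf²=0.159201
  -B: nom -36.600 → Σnom=-67.400; wc +0.410/-0.141 → slack +0.838/-0.511; half-tol=0.275, Σhalf²=0.235101
  -C: nom -45.100 → Σnom=-112.500; wc +0.250/-0.400 → slack +1.088/-0.911; half-tol=0.325, Σhalf²=0.340726
  -D: nom -46.900 → Σnom=-159.400; wc +0.250/-0.320 → slack +1.338/-1.231; half-tol=0.285, Σhalf²=0.421951
  -E: nom -32.400 → Σnom=-191.800; wc +0.058/-0.380 → slack +1.396/-1.611; half-tol=0.219, Σhalf²=0.469912
  +F: nom +21.200 → Σnom=-170.600; wc +0.280/-0.040 → slack +1.676/-1.651; half-tol=0.160, Σhalf²=0.495512
  +G: nom +32.000 → Σnom=-138.600; wc +0.320/-0.066 → slack +1.996/-1.717; half-tol=0.193, Σhalf²=0.532761
Nominal = -138.600. Worst-case = [-138.600 - 1.717, -138.600 + 1.996] = [-140.317, -136.604]. RSS = √0.532761 = 0.730.

nominal=-138.600 wc=[-140.317,-136.604] rss=0.730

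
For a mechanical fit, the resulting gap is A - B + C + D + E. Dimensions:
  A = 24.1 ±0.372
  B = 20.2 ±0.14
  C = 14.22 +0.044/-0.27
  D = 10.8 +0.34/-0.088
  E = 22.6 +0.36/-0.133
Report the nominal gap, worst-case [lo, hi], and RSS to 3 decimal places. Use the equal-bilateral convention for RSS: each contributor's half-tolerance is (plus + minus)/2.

Stack each dimension's contribution:
  +A: nom +24.100 → Σnom=24.100; wc +0.372/-0.372 → slack +0.372/-0.372; half-tol=0.372, Σhalf²=0.138384
  -B: nom -20.200 → Σnom=3.900; wc +0.140/-0.140 → slack +0.512/-0.512; half-tol=0.140, Σhalf²=0.157984
  +C: nom +14.220 → Σnom=18.120; wc +0.044/-0.270 → slack +0.556/-0.782; half-tol=0.157, Σhalf²=0.182633
  +D: nom +10.800 → Σnom=28.920; wc +0.340/-0.088 → slack +0.896/-0.870; half-tol=0.214, Σhalf²=0.228429
  +E: nom +22.600 → Σnom=51.520; wc +0.360/-0.133 → slack +1.256/-1.003; half-tol=0.246, Σhalf²=0.289191
Nominal = 51.520. Worst-case = [51.520 - 1.003, 51.520 + 1.256] = [50.517, 52.776]. RSS = √0.289191 = 0.538.

nominal=51.520 wc=[50.517,52.776] rss=0.538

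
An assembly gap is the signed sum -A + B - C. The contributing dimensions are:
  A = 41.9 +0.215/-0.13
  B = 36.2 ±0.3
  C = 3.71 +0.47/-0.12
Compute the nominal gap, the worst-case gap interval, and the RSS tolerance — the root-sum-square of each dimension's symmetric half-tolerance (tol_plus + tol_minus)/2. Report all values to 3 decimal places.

nominal=-9.410 wc=[-10.395,-8.860] rss=0.455

Stack each dimension's contribution:
  -A: nom -41.900 → Σnom=-41.900; wc +0.130/-0.215 → slack +0.130/-0.215; half-tol=0.172, Σhalf²=0.029756
  +B: nom +36.200 → Σnom=-5.700; wc +0.300/-0.300 → slack +0.430/-0.515; half-tol=0.300, Σhalf²=0.119756
  -C: nom -3.710 → Σnom=-9.410; wc +0.120/-0.470 → slack +0.550/-0.985; half-tol=0.295, Σhalf²=0.206781
Nominal = -9.410. Worst-case = [-9.410 - 0.985, -9.410 + 0.550] = [-10.395, -8.860]. RSS = √0.206781 = 0.455.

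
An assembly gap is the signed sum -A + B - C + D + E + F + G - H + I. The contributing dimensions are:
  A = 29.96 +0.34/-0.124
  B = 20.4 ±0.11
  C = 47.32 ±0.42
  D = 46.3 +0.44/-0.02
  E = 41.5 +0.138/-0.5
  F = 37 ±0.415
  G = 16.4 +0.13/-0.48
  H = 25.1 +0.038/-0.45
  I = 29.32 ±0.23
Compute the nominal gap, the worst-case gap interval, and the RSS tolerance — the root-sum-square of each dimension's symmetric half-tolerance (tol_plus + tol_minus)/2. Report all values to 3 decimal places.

nominal=88.540 wc=[85.987,90.997] rss=0.880

Stack each dimension's contribution:
  -A: nom -29.960 → Σnom=-29.960; wc +0.124/-0.340 → slack +0.124/-0.340; half-tol=0.232, Σhalf²=0.053824
  +B: nom +20.400 → Σnom=-9.560; wc +0.110/-0.110 → slack +0.234/-0.450; half-tol=0.110, Σhalf²=0.065924
  -C: nom -47.320 → Σnom=-56.880; wc +0.420/-0.420 → slack +0.654/-0.870; half-tol=0.420, Σhalf²=0.242324
  +D: nom +46.300 → Σnom=-10.580; wc +0.440/-0.020 → slack +1.094/-0.890; half-tol=0.230, Σhalf²=0.295224
  +E: nom +41.500 → Σnom=30.920; wc +0.138/-0.500 → slack +1.232/-1.390; half-tol=0.319, Σhalf²=0.396985
  +F: nom +37.000 → Σnom=67.920; wc +0.415/-0.415 → slack +1.647/-1.805; half-tol=0.415, Σhalf²=0.569210
  +G: nom +16.400 → Σnom=84.320; wc +0.130/-0.480 → slack +1.777/-2.285; half-tol=0.305, Σhalf²=0.662235
  -H: nom -25.100 → Σnom=59.220; wc +0.450/-0.038 → slack +2.227/-2.323; half-tol=0.244, Σhalf²=0.721771
  +I: nom +29.320 → Σnom=88.540; wc +0.230/-0.230 → slack +2.457/-2.553; half-tol=0.230, Σhalf²=0.774671
Nominal = 88.540. Worst-case = [88.540 - 2.553, 88.540 + 2.457] = [85.987, 90.997]. RSS = √0.774671 = 0.880.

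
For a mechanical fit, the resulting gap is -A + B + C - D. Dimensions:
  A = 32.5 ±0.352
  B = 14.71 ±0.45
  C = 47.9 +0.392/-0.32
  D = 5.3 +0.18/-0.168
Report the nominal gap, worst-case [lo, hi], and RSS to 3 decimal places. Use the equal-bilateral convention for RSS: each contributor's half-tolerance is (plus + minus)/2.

Stack each dimension's contribution:
  -A: nom -32.500 → Σnom=-32.500; wc +0.352/-0.352 → slack +0.352/-0.352; half-tol=0.352, Σhalf²=0.123904
  +B: nom +14.710 → Σnom=-17.790; wc +0.450/-0.450 → slack +0.802/-0.802; half-tol=0.450, Σhalf²=0.326404
  +C: nom +47.900 → Σnom=30.110; wc +0.392/-0.320 → slack +1.194/-1.122; half-tol=0.356, Σhalf²=0.453140
  -D: nom -5.300 → Σnom=24.810; wc +0.168/-0.180 → slack +1.362/-1.302; half-tol=0.174, Σhalf²=0.483416
Nominal = 24.810. Worst-case = [24.810 - 1.302, 24.810 + 1.362] = [23.508, 26.172]. RSS = √0.483416 = 0.695.

nominal=24.810 wc=[23.508,26.172] rss=0.695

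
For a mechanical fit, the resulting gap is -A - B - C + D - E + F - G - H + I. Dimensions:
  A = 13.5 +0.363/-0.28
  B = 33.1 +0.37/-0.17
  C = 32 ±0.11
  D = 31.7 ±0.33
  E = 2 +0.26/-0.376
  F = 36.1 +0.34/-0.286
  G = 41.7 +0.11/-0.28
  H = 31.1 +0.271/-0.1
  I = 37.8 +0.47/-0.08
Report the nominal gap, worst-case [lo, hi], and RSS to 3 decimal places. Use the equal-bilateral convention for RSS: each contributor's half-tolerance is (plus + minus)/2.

Stack each dimension's contribution:
  -A: nom -13.500 → Σnom=-13.500; wc +0.280/-0.363 → slack +0.280/-0.363; half-tol=0.322, Σhalf²=0.103362
  -B: nom -33.100 → Σnom=-46.600; wc +0.170/-0.370 → slack +0.450/-0.733; half-tol=0.270, Σhalf²=0.176262
  -C: nom -32.000 → Σnom=-78.600; wc +0.110/-0.110 → slack +0.560/-0.843; half-tol=0.110, Σhalf²=0.188362
  +D: nom +31.700 → Σnom=-46.900; wc +0.330/-0.330 → slack +0.890/-1.173; half-tol=0.330, Σhalf²=0.297262
  -E: nom -2.000 → Σnom=-48.900; wc +0.376/-0.260 → slack +1.266/-1.433; half-tol=0.318, Σhalf²=0.398386
  +F: nom +36.100 → Σnom=-12.800; wc +0.340/-0.286 → slack +1.606/-1.719; half-tol=0.313, Σhalf²=0.496355
  -G: nom -41.700 → Σnom=-54.500; wc +0.280/-0.110 → slack +1.886/-1.829; half-tol=0.195, Σhalf²=0.534380
  -H: nom -31.100 → Σnom=-85.600; wc +0.100/-0.271 → slack +1.986/-2.100; half-tol=0.185, Σhalf²=0.568790
  +I: nom +37.800 → Σnom=-47.800; wc +0.470/-0.080 → slack +2.456/-2.180; half-tol=0.275, Σhalf²=0.644415
Nominal = -47.800. Worst-case = [-47.800 - 2.180, -47.800 + 2.456] = [-49.980, -45.344]. RSS = √0.644415 = 0.803.

nominal=-47.800 wc=[-49.980,-45.344] rss=0.803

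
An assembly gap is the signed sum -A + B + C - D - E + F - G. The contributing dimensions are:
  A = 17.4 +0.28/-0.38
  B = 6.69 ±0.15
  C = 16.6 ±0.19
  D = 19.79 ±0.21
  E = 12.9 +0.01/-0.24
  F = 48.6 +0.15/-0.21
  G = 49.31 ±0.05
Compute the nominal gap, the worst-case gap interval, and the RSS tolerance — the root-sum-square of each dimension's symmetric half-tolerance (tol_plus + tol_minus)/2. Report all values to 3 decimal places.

nominal=-27.510 wc=[-28.610,-26.140] rss=0.512

Stack each dimension's contribution:
  -A: nom -17.400 → Σnom=-17.400; wc +0.380/-0.280 → slack +0.380/-0.280; half-tol=0.330, Σhalf²=0.108900
  +B: nom +6.690 → Σnom=-10.710; wc +0.150/-0.150 → slack +0.530/-0.430; half-tol=0.150, Σhalf²=0.131400
  +C: nom +16.600 → Σnom=5.890; wc +0.190/-0.190 → slack +0.720/-0.620; half-tol=0.190, Σhalf²=0.167500
  -D: nom -19.790 → Σnom=-13.900; wc +0.210/-0.210 → slack +0.930/-0.830; half-tol=0.210, Σhalf²=0.211600
  -E: nom -12.900 → Σnom=-26.800; wc +0.240/-0.010 → slack +1.170/-0.840; half-tol=0.125, Σhalf²=0.227225
  +F: nom +48.600 → Σnom=21.800; wc +0.150/-0.210 → slack +1.320/-1.050; half-tol=0.180, Σhalf²=0.259625
  -G: nom -49.310 → Σnom=-27.510; wc +0.050/-0.050 → slack +1.370/-1.100; half-tol=0.050, Σhalf²=0.262125
Nominal = -27.510. Worst-case = [-27.510 - 1.100, -27.510 + 1.370] = [-28.610, -26.140]. RSS = √0.262125 = 0.512.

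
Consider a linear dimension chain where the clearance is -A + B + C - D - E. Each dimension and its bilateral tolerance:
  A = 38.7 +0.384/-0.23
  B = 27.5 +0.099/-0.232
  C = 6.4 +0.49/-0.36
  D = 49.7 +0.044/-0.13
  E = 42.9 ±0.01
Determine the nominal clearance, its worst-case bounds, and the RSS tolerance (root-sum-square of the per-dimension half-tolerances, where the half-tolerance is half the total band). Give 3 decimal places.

nominal=-97.400 wc=[-98.430,-96.441] rss=0.557

Stack each dimension's contribution:
  -A: nom -38.700 → Σnom=-38.700; wc +0.230/-0.384 → slack +0.230/-0.384; half-tol=0.307, Σhalf²=0.094249
  +B: nom +27.500 → Σnom=-11.200; wc +0.099/-0.232 → slack +0.329/-0.616; half-tol=0.166, Σhalf²=0.121639
  +C: nom +6.400 → Σnom=-4.800; wc +0.490/-0.360 → slack +0.819/-0.976; half-tol=0.425, Σhalf²=0.302264
  -D: nom -49.700 → Σnom=-54.500; wc +0.130/-0.044 → slack +0.949/-1.020; half-tol=0.087, Σhalf²=0.309833
  -E: nom -42.900 → Σnom=-97.400; wc +0.010/-0.010 → slack +0.959/-1.030; half-tol=0.010, Σhalf²=0.309933
Nominal = -97.400. Worst-case = [-97.400 - 1.030, -97.400 + 0.959] = [-98.430, -96.441]. RSS = √0.309933 = 0.557.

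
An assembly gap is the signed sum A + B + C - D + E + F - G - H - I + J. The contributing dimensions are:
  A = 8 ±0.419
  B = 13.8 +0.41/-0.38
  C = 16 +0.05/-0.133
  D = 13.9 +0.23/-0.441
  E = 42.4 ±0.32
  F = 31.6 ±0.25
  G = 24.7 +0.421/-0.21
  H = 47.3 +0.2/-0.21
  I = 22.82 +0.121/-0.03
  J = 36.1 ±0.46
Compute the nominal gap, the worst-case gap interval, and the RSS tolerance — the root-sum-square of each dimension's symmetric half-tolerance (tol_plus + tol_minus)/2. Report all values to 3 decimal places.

nominal=39.180 wc=[36.246,41.980] rss=0.988

Stack each dimension's contribution:
  +A: nom +8.000 → Σnom=8.000; wc +0.419/-0.419 → slack +0.419/-0.419; half-tol=0.419, Σhalf²=0.175561
  +B: nom +13.800 → Σnom=21.800; wc +0.410/-0.380 → slack +0.829/-0.799; half-tol=0.395, Σhalf²=0.331586
  +C: nom +16.000 → Σnom=37.800; wc +0.050/-0.133 → slack +0.879/-0.932; half-tol=0.091, Σhalf²=0.339958
  -D: nom -13.900 → Σnom=23.900; wc +0.441/-0.230 → slack +1.320/-1.162; half-tol=0.336, Σhalf²=0.452519
  +E: nom +42.400 → Σnom=66.300; wc +0.320/-0.320 → slack +1.640/-1.482; half-tol=0.320, Σhalf²=0.554919
  +F: nom +31.600 → Σnom=97.900; wc +0.250/-0.250 → slack +1.890/-1.732; half-tol=0.250, Σhalf²=0.617419
  -G: nom -24.700 → Σnom=73.200; wc +0.210/-0.421 → slack +2.100/-2.153; half-tol=0.316, Σhalf²=0.716959
  -H: nom -47.300 → Σnom=25.900; wc +0.210/-0.200 → slack +2.310/-2.353; half-tol=0.205, Σhalf²=0.758984
  -I: nom -22.820 → Σnom=3.080; wc +0.030/-0.121 → slack +2.340/-2.474; half-tol=0.075, Σhalf²=0.764684
  +J: nom +36.100 → Σnom=39.180; wc +0.460/-0.460 → slack +2.800/-2.934; half-tol=0.460, Σhalf²=0.976284
Nominal = 39.180. Worst-case = [39.180 - 2.934, 39.180 + 2.800] = [36.246, 41.980]. RSS = √0.976284 = 0.988.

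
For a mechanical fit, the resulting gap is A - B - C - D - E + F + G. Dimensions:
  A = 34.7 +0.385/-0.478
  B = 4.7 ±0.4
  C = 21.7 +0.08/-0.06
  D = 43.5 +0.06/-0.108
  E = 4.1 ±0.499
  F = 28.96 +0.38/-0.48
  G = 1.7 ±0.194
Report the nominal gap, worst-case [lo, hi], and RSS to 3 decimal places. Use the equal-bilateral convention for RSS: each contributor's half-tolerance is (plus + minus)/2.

nominal=-8.640 wc=[-10.831,-6.614] rss=0.911

Stack each dimension's contribution:
  +A: nom +34.700 → Σnom=34.700; wc +0.385/-0.478 → slack +0.385/-0.478; half-tol=0.431, Σhalf²=0.186192
  -B: nom -4.700 → Σnom=30.000; wc +0.400/-0.400 → slack +0.785/-0.878; half-tol=0.400, Σhalf²=0.346192
  -C: nom -21.700 → Σnom=8.300; wc +0.060/-0.080 → slack +0.845/-0.958; half-tol=0.070, Σhalf²=0.351092
  -D: nom -43.500 → Σnom=-35.200; wc +0.108/-0.060 → slack +0.953/-1.018; half-tol=0.084, Σhalf²=0.358148
  -E: nom -4.100 → Σnom=-39.300; wc +0.499/-0.499 → slack +1.452/-1.517; half-tol=0.499, Σhalf²=0.607149
  +F: nom +28.960 → Σnom=-10.340; wc +0.380/-0.480 → slack +1.832/-1.997; half-tol=0.430, Σhalf²=0.792049
  +G: nom +1.700 → Σnom=-8.640; wc +0.194/-0.194 → slack +2.026/-2.191; half-tol=0.194, Σhalf²=0.829685
Nominal = -8.640. Worst-case = [-8.640 - 2.191, -8.640 + 2.026] = [-10.831, -6.614]. RSS = √0.829685 = 0.911.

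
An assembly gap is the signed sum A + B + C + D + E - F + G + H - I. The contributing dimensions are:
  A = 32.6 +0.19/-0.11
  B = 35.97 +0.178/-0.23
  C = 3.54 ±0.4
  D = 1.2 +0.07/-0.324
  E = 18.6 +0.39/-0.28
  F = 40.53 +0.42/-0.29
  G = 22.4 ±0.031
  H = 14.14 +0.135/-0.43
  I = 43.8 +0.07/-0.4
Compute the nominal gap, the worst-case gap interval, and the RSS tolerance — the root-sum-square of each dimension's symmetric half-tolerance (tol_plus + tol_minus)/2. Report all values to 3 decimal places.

Stack each dimension's contribution:
  +A: nom +32.600 → Σnom=32.600; wc +0.190/-0.110 → slack +0.190/-0.110; half-tol=0.150, Σhalf²=0.022500
  +B: nom +35.970 → Σnom=68.570; wc +0.178/-0.230 → slack +0.368/-0.340; half-tol=0.204, Σhalf²=0.064116
  +C: nom +3.540 → Σnom=72.110; wc +0.400/-0.400 → slack +0.768/-0.740; half-tol=0.400, Σhalf²=0.224116
  +D: nom +1.200 → Σnom=73.310; wc +0.070/-0.324 → slack +0.838/-1.064; half-tol=0.197, Σhalf²=0.262925
  +E: nom +18.600 → Σnom=91.910; wc +0.390/-0.280 → slack +1.228/-1.344; half-tol=0.335, Σhalf²=0.375150
  -F: nom -40.530 → Σnom=51.380; wc +0.290/-0.420 → slack +1.518/-1.764; half-tol=0.355, Σhalf²=0.501175
  +G: nom +22.400 → Σnom=73.780; wc +0.031/-0.031 → slack +1.549/-1.795; half-tol=0.031, Σhalf²=0.502136
  +H: nom +14.140 → Σnom=87.920; wc +0.135/-0.430 → slack +1.684/-2.225; half-tol=0.282, Σhalf²=0.581942
  -I: nom -43.800 → Σnom=44.120; wc +0.400/-0.070 → slack +2.084/-2.295; half-tol=0.235, Σhalf²=0.637167
Nominal = 44.120. Worst-case = [44.120 - 2.295, 44.120 + 2.084] = [41.825, 46.204]. RSS = √0.637167 = 0.798.

nominal=44.120 wc=[41.825,46.204] rss=0.798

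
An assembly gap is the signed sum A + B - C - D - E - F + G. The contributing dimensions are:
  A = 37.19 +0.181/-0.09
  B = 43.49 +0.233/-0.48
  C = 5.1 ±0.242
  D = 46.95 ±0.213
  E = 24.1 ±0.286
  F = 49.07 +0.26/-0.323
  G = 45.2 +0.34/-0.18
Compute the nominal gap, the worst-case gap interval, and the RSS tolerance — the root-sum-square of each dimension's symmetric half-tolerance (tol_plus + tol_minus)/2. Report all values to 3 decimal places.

nominal=0.660 wc=[-1.091,2.478] rss=0.696

Stack each dimension's contribution:
  +A: nom +37.190 → Σnom=37.190; wc +0.181/-0.090 → slack +0.181/-0.090; half-tol=0.136, Σhalf²=0.018360
  +B: nom +43.490 → Σnom=80.680; wc +0.233/-0.480 → slack +0.414/-0.570; half-tol=0.356, Σhalf²=0.145452
  -C: nom -5.100 → Σnom=75.580; wc +0.242/-0.242 → slack +0.656/-0.812; half-tol=0.242, Σhalf²=0.204016
  -D: nom -46.950 → Σnom=28.630; wc +0.213/-0.213 → slack +0.869/-1.025; half-tol=0.213, Σhalf²=0.249385
  -E: nom -24.100 → Σnom=4.530; wc +0.286/-0.286 → slack +1.155/-1.311; half-tol=0.286, Σhalf²=0.331181
  -F: nom -49.070 → Σnom=-44.540; wc +0.323/-0.260 → slack +1.478/-1.571; half-tol=0.291, Σhalf²=0.416154
  +G: nom +45.200 → Σnom=0.660; wc +0.340/-0.180 → slack +1.818/-1.751; half-tol=0.260, Σhalf²=0.483754
Nominal = 0.660. Worst-case = [0.660 - 1.751, 0.660 + 1.818] = [-1.091, 2.478]. RSS = √0.483754 = 0.696.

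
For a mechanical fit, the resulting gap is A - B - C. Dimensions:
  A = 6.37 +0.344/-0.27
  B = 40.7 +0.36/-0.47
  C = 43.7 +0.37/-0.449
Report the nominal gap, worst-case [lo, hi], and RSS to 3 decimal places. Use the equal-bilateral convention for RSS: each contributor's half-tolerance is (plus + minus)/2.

Stack each dimension's contribution:
  +A: nom +6.370 → Σnom=6.370; wc +0.344/-0.270 → slack +0.344/-0.270; half-tol=0.307, Σhalf²=0.094249
  -B: nom -40.700 → Σnom=-34.330; wc +0.470/-0.360 → slack +0.814/-0.630; half-tol=0.415, Σhalf²=0.266474
  -C: nom -43.700 → Σnom=-78.030; wc +0.449/-0.370 → slack +1.263/-1.000; half-tol=0.409, Σhalf²=0.434164
Nominal = -78.030. Worst-case = [-78.030 - 1.000, -78.030 + 1.263] = [-79.030, -76.767]. RSS = √0.434164 = 0.659.

nominal=-78.030 wc=[-79.030,-76.767] rss=0.659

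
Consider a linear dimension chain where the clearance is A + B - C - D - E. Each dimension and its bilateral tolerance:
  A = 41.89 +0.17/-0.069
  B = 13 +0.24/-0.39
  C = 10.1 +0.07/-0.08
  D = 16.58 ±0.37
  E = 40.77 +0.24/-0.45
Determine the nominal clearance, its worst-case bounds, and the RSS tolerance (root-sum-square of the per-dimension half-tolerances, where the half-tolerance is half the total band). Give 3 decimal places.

nominal=-12.560 wc=[-13.699,-11.250] rss=0.612

Stack each dimension's contribution:
  +A: nom +41.890 → Σnom=41.890; wc +0.170/-0.069 → slack +0.170/-0.069; half-tol=0.120, Σhalf²=0.014280
  +B: nom +13.000 → Σnom=54.890; wc +0.240/-0.390 → slack +0.410/-0.459; half-tol=0.315, Σhalf²=0.113505
  -C: nom -10.100 → Σnom=44.790; wc +0.080/-0.070 → slack +0.490/-0.529; half-tol=0.075, Σhalf²=0.119130
  -D: nom -16.580 → Σnom=28.210; wc +0.370/-0.370 → slack +0.860/-0.899; half-tol=0.370, Σhalf²=0.256030
  -E: nom -40.770 → Σnom=-12.560; wc +0.450/-0.240 → slack +1.310/-1.139; half-tol=0.345, Σhalf²=0.375055
Nominal = -12.560. Worst-case = [-12.560 - 1.139, -12.560 + 1.310] = [-13.699, -11.250]. RSS = √0.375055 = 0.612.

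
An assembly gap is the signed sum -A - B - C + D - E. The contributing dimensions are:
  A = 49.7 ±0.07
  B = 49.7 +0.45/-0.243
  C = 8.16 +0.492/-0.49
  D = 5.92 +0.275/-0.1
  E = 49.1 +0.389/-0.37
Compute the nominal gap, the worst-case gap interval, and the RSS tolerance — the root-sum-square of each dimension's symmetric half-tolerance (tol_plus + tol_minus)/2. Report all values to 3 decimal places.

Stack each dimension's contribution:
  -A: nom -49.700 → Σnom=-49.700; wc +0.070/-0.070 → slack +0.070/-0.070; half-tol=0.070, Σhalf²=0.004900
  -B: nom -49.700 → Σnom=-99.400; wc +0.243/-0.450 → slack +0.313/-0.520; half-tol=0.347, Σhalf²=0.124962
  -C: nom -8.160 → Σnom=-107.560; wc +0.490/-0.492 → slack +0.803/-1.012; half-tol=0.491, Σhalf²=0.366043
  +D: nom +5.920 → Σnom=-101.640; wc +0.275/-0.100 → slack +1.078/-1.112; half-tol=0.188, Σhalf²=0.401200
  -E: nom -49.100 → Σnom=-150.740; wc +0.370/-0.389 → slack +1.448/-1.501; half-tol=0.380, Σhalf²=0.545220
Nominal = -150.740. Worst-case = [-150.740 - 1.501, -150.740 + 1.448] = [-152.241, -149.292]. RSS = √0.545220 = 0.738.

nominal=-150.740 wc=[-152.241,-149.292] rss=0.738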